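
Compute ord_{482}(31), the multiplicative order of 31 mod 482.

240

The order of 31 must divide φ(482) = φ(2)·φ(241) = 1·240 = 240 = 2^4 · 3 · 5.
Divisors of 240: 1, 2, 3, 4, 5, 6, 8, 10, 12, 15, 16, 20, 24, 30, 40, 48, 60, 80, 120, 240.
Evaluate successive powers at the divisors of 240:
31^1 ≡ 31
31^2 ≡ 479
31^3 ≡ 389
31^4 ≡ 9
31^5 ≡ 279
31^6 ≡ 455
31^8 ≡ 81
31^10 ≡ 239
31^12 ≡ 247
31^15 ≡ 165
31^16 ≡ 295
31^20 ≡ 245
31^24 ≡ 277
31^30 ≡ 233
31^40 ≡ 257
31^48 ≡ 91
31^60 ≡ 305
31^80 ≡ 15
31^120 ≡ 481
31^240 ≡ 1
Therefore the multiplicative order of 31 modulo 482 is 240.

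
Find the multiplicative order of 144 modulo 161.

33

Since 144 ∈ (Z/161Z)^×, its order divides φ(161) = φ(7·23) = (7−1)·(23−1) = 6·22 = 132 = 2^2 · 3 · 11.
Divisors of 132: 1, 2, 3, 4, 6, 11, 12, 22, 33, 44, 66, 132.
Check 144^d mod 161 for each divisor in increasing order:
144^1 ≡ 144 (mod 161)
144^2 ≡ 128 (mod 161)
144^3 ≡ 78 (mod 161)
144^4 ≡ 123 (mod 161)
144^6 ≡ 127 (mod 161)
144^11 ≡ 93 (mod 161)
144^12 ≡ 29 (mod 161)
144^22 ≡ 116 (mod 161)
144^33 ≡ 1 (mod 161) ✓
Hence ord(144) = 33.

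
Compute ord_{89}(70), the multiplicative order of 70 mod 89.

88

Since 70 ∈ (Z/89Z)^×, its order divides φ(89) = 89 − 1 = 88 = 2^3 · 11.
Divisors of 88: 1, 2, 4, 8, 11, 22, 44, 88.
Test each divisor d:
70^1 ≡ 70 (mod 89)
70^2 ≡ 5 (mod 89)
70^4 ≡ 25 (mod 89)
70^8 ≡ 2 (mod 89)
70^11 ≡ 77 (mod 89)
70^22 ≡ 55 (mod 89)
70^44 ≡ 88 (mod 89)
70^88 ≡ 1 (mod 89) ✓
The smallest such exponent is 88, so the order of 70 is 88.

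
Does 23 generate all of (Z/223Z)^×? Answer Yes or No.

φ(223) = 223 − 1 = 222 = 2 · 3 · 37.
It suffices to check that the order of 23 is not a proper divisor of 222: compute 23^(222/q) for q ∈ {2, 3, 37}.
23^111 ≡ 222 (mod 223)  [q = 2: ≢ 1 ✓]
23^74 ≡ 183 (mod 223)  [q = 3: ≢ 1 ✓]
23^6 ≡ 15 (mod 223)  [q = 37: ≢ 1 ✓]
None equal 1, so ord_223(23) = 222: 23 is a primitive root.

Yes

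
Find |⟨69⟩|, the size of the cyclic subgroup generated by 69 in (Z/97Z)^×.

By Lagrange's theorem, ord_97(69) divides φ(97) = 97 − 1 = 96 = 2^5 · 3.
Divisors of 96: 1, 2, 3, 4, 6, 8, 12, 16, 24, 32, 48, 96.
Compute 69^d (mod 97) for the divisors d until we hit 1:
69^1 ≡ 69 (mod 97)
69^2 ≡ 8 (mod 97)
69^3 ≡ 67 (mod 97)
69^4 ≡ 64 (mod 97)
69^6 ≡ 27 (mod 97)
69^8 ≡ 22 (mod 97)
69^12 ≡ 50 (mod 97)
69^16 ≡ 96 (mod 97)
69^24 ≡ 75 (mod 97)
69^32 ≡ 1 (mod 97) ✓
So ord_97(69) = 32.

32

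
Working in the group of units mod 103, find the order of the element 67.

The order of 67 must divide φ(103) = 103 − 1 = 102 = 2 · 3 · 17.
Divisors of 102: 1, 2, 3, 6, 17, 34, 51, 102.
Check 67^d mod 103 for each divisor in increasing order:
67^1 ≡ 67 (mod 103)
67^2 ≡ 60 (mod 103)
67^3 ≡ 3 (mod 103)
67^6 ≡ 9 (mod 103)
67^17 ≡ 57 (mod 103)
67^34 ≡ 56 (mod 103)
67^51 ≡ 102 (mod 103)
67^102 ≡ 1 (mod 103) ✓
The smallest such exponent is 102, so the order of 67 is 102.

102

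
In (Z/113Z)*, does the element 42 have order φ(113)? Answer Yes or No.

No

φ(113) = 113 − 1 = 112 = 2^4 · 7.
42 is a primitive root mod 113 iff 42^(φ(113)/q) ≢ 1 for every prime q | φ(113), i.e. q ∈ {2, 7}.
42^56 ≡ 112 (mod 113)  [q = 2: ≢ 1 ✓]
42^16 ≡ 1 (mod 113)  [q = 7: ≡ 1 ✗]
42^16 ≡ 1 shows ord(42) | 16, strictly less than φ(113); not a primitive root.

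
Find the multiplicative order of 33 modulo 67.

By Lagrange's theorem, ord_67(33) divides φ(67) = 67 − 1 = 66 = 2 · 3 · 11.
Divisors of 66: 1, 2, 3, 6, 11, 22, 33, 66.
Compute 33^d (mod 67) for the divisors d until we hit 1:
33^1 ≡ 33
33^2 ≡ 17
33^3 ≡ 25
33^6 ≡ 22
33^11 ≡ 37
33^22 ≡ 29
33^33 ≡ 1
Hence ord(33) = 33.

33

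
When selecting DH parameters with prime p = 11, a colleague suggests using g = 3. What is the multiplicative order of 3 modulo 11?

Since 3 ∈ (Z/11Z)^×, its order divides φ(11) = 11 − 1 = 10 = 2 · 5.
Divisors of 10: 1, 2, 5, 10.
Check 3^d mod 11 for each divisor in increasing order:
3^1 ≡ 3
3^2 ≡ 9
3^5 ≡ 1
Hence ord(3) = 5.

5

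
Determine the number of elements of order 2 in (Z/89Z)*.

1

φ(89) = 89 − 1 = 88 = 2^3 · 11.
Since (Z/89Z)^× is cyclic of order 88, the number of elements of order d is φ(d) when d | 88 and 0 otherwise.
2 | 88, and φ(2) = 2 − 1 = 1.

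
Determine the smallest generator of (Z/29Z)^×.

2

φ(29) = 29 − 1 = 28 = 2^2 · 7.
g is a primitive root iff g^(28/q) ≢ 1 (mod 29) for each prime q ∈ {2, 7}.
g = 2: 2^14 ≡ 28; 2^4 ≡ 16 — none is 1, so 2 is a primitive root.
Hence the least primitive root of 29 is 2.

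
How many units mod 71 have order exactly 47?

φ(71) = 71 − 1 = 70 = 2 · 5 · 7.
In a cyclic group of order 70, there are φ(d) elements of order d for each divisor d of 70, and zero for non-divisors.
47 does not divide 70, so no element of (Z/71Z)^× has order 47.

0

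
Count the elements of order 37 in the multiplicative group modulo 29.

0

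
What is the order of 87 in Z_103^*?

Since 87 ∈ (Z/103Z)^×, its order divides φ(103) = 103 − 1 = 102 = 2 · 3 · 17.
Divisors of 102: 1, 2, 3, 6, 17, 34, 51, 102.
Check 87^d mod 103 for each divisor in increasing order:
87^1 ≡ 87
87^2 ≡ 50
87^3 ≡ 24
87^6 ≡ 61
87^17 ≡ 47
87^34 ≡ 46
87^51 ≡ 102
87^102 ≡ 1
So ord_103(87) = 102.

102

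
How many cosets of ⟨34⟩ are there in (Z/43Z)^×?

1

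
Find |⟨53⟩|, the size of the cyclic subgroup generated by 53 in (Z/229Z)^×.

By Lagrange's theorem, ord_229(53) divides φ(229) = 229 − 1 = 228 = 2^2 · 3 · 19.
Divisors of 228: 1, 2, 3, 4, 6, 12, 19, 38, 57, 76, 114, 228.
Test each divisor d:
53^1 ≡ 53
53^2 ≡ 61
53^3 ≡ 27
53^4 ≡ 57
53^6 ≡ 42
53^12 ≡ 161
53^19 ≡ 1
The smallest such exponent is 19, so the order of 53 is 19.

19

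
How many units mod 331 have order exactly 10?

4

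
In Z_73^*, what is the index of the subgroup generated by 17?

Since 17 ∈ (Z/73Z)^×, its order divides φ(73) = 73 − 1 = 72 = 2^3 · 3^2.
Divisors of 72: 1, 2, 3, 4, 6, 8, 9, 12, 18, 24, 36, 72.
Check 17^d mod 73 for each divisor in increasing order:
17^1 ≡ 17
17^2 ≡ 70
17^3 ≡ 22
17^4 ≡ 9
17^6 ≡ 46
17^8 ≡ 8
17^9 ≡ 63
17^12 ≡ 72
17^18 ≡ 27
17^24 ≡ 1
The order of 17 is 24, so the subgroup it generates has 24 elements.
The index is φ(73) / ord(17) = 72 / 24 = 3.

3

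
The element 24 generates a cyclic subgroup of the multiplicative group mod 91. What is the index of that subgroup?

6

ord(24) | φ(91) = φ(7·13) = (7−1)·(13−1) = 6·12 = 72 = 2^3 · 3^2.
Divisors of 72: 1, 2, 3, 4, 6, 8, 9, 12, 18, 24, 36, 72.
Evaluate successive powers at the divisors of 72:
24^1 ≡ 24 (mod 91)
24^2 ≡ 30 (mod 91)
24^3 ≡ 83 (mod 91)
24^4 ≡ 81 (mod 91)
24^6 ≡ 64 (mod 91)
24^8 ≡ 9 (mod 91)
24^9 ≡ 34 (mod 91)
24^12 ≡ 1 (mod 91) ✓
So ord_91(24) = 12, hence |⟨24⟩| = 12.
Index = |(Z/91Z)^×| / |⟨24⟩| = 72 / 12 = 6.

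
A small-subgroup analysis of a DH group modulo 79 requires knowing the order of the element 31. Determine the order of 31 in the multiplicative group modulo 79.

39

By Lagrange's theorem, ord_79(31) divides φ(79) = 79 − 1 = 78 = 2 · 3 · 13.
Divisors of 78: 1, 2, 3, 6, 13, 26, 39, 78.
Compute 31^d (mod 79) for the divisors d until we hit 1:
31^1 ≡ 31 (mod 79)
31^2 ≡ 13 (mod 79)
31^3 ≡ 8 (mod 79)
31^6 ≡ 64 (mod 79)
31^13 ≡ 23 (mod 79)
31^26 ≡ 55 (mod 79)
31^39 ≡ 1 (mod 79) ✓
So ord_79(31) = 39.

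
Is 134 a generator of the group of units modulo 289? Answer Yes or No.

No

φ(289) = φ(17^2) = 17·(17−1) = 272 = 2^4 · 17.
It suffices to check that the order of 134 is not a proper divisor of 272: compute 134^(272/q) for q ∈ {2, 17}.
134^136 ≡ 1 (mod 289)  [q = 2: ≡ 1 ✗]
134^16 ≡ 1 (mod 289)  [q = 17: ≡ 1 ✗]
134^136 ≡ 1 shows ord(134) | 136, strictly less than φ(289); not a primitive root.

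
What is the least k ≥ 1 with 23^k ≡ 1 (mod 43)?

21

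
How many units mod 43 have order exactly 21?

φ(43) = 43 − 1 = 42 = 2 · 3 · 7.
(Z/43Z)^× is cyclic (|G| = 42); a cyclic group of order m has exactly φ(d) elements of each order d | m, and none otherwise.
21 = 3 · 7 divides 42, and φ(21) = 12.

12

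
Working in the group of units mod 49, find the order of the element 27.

14

The order of 27 must divide φ(49) = φ(7^2) = 7·(7−1) = 42 = 2 · 3 · 7.
Divisors of 42: 1, 2, 3, 6, 7, 14, 21, 42.
Compute 27^d (mod 49) for the divisors d until we hit 1:
27^1 ≡ 27 (mod 49)
27^2 ≡ 43 (mod 49)
27^3 ≡ 34 (mod 49)
27^6 ≡ 29 (mod 49)
27^7 ≡ 48 (mod 49)
27^14 ≡ 1 (mod 49) ✓
The smallest such exponent is 14, so the order of 27 is 14.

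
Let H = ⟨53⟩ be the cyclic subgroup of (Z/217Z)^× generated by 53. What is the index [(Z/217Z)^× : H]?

6

The order of 53 must divide φ(217) = φ(7·31) = (7−1)·(31−1) = 6·30 = 180 = 2^2 · 3^2 · 5.
Divisors of 180: 1, 2, 3, 4, 5, 6, 9, 10, 12, 15, 18, 20, 30, 36, 45, 60, 90, 180.
Compute 53^d (mod 217) for the divisors d until we hit 1:
53^1 ≡ 53
53^2 ≡ 205
53^3 ≡ 15
53^4 ≡ 144
53^5 ≡ 37
53^6 ≡ 8
53^9 ≡ 120
53^10 ≡ 67
53^12 ≡ 64
53^15 ≡ 92
53^18 ≡ 78
53^20 ≡ 149
53^30 ≡ 1
The order of 53 is 30, so the subgroup it generates has 30 elements.
The index is φ(217) / ord(53) = 180 / 30 = 6.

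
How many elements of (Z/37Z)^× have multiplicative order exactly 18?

6

φ(37) = 37 − 1 = 36 = 2^2 · 3^2.
Since (Z/37Z)^× is cyclic of order 36, the number of elements of order d is φ(d) when d | 36 and 0 otherwise.
18 = 2 · 3^2 divides 36, and φ(18) = 6.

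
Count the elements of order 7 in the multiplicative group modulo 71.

6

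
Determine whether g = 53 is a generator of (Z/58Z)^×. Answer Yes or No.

φ(58) = φ(2)·φ(29) = 1·28 = 28 = 2^2 · 7.
An element g generates (Z/58Z)^× iff g^(28/q) ≢ 1 (mod 58) for each prime q ∈ {2, 7}.
53^14 ≡ 1 (mod 58)  [q = 2: ≡ 1 ✗]
53^4 ≡ 45 (mod 58)  [q = 7: ≢ 1 ✓]
53^14 ≡ 1 shows ord(53) | 14, strictly less than φ(58); not a primitive root.

No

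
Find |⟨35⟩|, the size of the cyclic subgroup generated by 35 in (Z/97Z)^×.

The order of 35 must divide φ(97) = 97 − 1 = 96 = 2^5 · 3.
Divisors of 96: 1, 2, 3, 4, 6, 8, 12, 16, 24, 32, 48, 96.
Test each divisor d:
35^1 ≡ 35 (mod 97)
35^2 ≡ 61 (mod 97)
35^3 ≡ 1 (mod 97) ✓
Hence ord(35) = 3.

3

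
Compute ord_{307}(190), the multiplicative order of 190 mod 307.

The order of 190 must divide φ(307) = 307 − 1 = 306 = 2 · 3^2 · 17.
Divisors of 306: 1, 2, 3, 6, 9, 17, 18, 34, 51, 102, 153, 306.
Evaluate successive powers at the divisors of 306:
190^1 ≡ 190 (mod 307)
190^2 ≡ 181 (mod 307)
190^3 ≡ 6 (mod 307)
190^6 ≡ 36 (mod 307)
190^9 ≡ 216 (mod 307)
190^17 ≡ 168 (mod 307)
190^18 ≡ 299 (mod 307)
190^34 ≡ 287 (mod 307)
190^51 ≡ 17 (mod 307)
190^102 ≡ 289 (mod 307)
190^153 ≡ 1 (mod 307) ✓
Hence ord(190) = 153.

153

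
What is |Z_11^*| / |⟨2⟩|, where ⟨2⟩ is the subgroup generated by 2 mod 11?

ord(2) | φ(11) = 11 − 1 = 10 = 2 · 5.
Divisors of 10: 1, 2, 5, 10.
Test each divisor d:
2^1 ≡ 2 (mod 11)
2^2 ≡ 4 (mod 11)
2^5 ≡ 10 (mod 11)
2^10 ≡ 1 (mod 11) ✓
Thus |⟨2⟩| = ord(2) = 10.
[(Z/11Z)^× : ⟨2⟩] = 10/10 = 1.

1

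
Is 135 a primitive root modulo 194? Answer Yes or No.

Yes

φ(194) = φ(2)·φ(97) = 1·96 = 96 = 2^5 · 3.
135 is a primitive root mod 194 iff 135^(φ(194)/q) ≢ 1 for every prime q | φ(194), i.e. q ∈ {2, 3}.
135^48 ≡ 193 (mod 194)  [q = 2: ≢ 1 ✓]
135^32 ≡ 35 (mod 194)  [q = 3: ≢ 1 ✓]
Every test exponent gives a nontrivial residue, hence 135 generates the full group.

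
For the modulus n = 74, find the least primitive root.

φ(74) = φ(2)·φ(37) = 1·36 = 36 = 2^2 · 3^2.
g is a primitive root iff g^(36/q) ≢ 1 (mod 74) for each prime q ∈ {2, 3}.
g = 2: gcd(2, 74) = 2 > 1, not a unit — skip.
g = 3: 3^18 ≡ 1 — hits 1, so not a primitive root.
g = 4: gcd(4, 74) = 2 > 1, not a unit — skip.
g = 5: 5^18 ≡ 73; 5^12 ≡ 47 — none is 1, so 5 is a primitive root.
The smallest primitive root modulo 74 is 5.

5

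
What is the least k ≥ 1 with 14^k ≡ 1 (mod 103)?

17

Since 14 ∈ (Z/103Z)^×, its order divides φ(103) = 103 − 1 = 102 = 2 · 3 · 17.
Divisors of 102: 1, 2, 3, 6, 17, 34, 51, 102.
Compute 14^d (mod 103) for the divisors d until we hit 1:
14^1 ≡ 14 (mod 103)
14^2 ≡ 93 (mod 103)
14^3 ≡ 66 (mod 103)
14^6 ≡ 30 (mod 103)
14^17 ≡ 1 (mod 103) ✓
The smallest such exponent is 17, so the order of 14 is 17.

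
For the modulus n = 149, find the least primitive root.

2

φ(149) = 149 − 1 = 148 = 2^2 · 37.
g is a primitive root iff g^(148/q) ≢ 1 (mod 149) for each prime q ∈ {2, 37}.
g = 2: 2^74 ≡ 148; 2^4 ≡ 16 — none is 1, so 2 is a primitive root.
The smallest primitive root modulo 149 is 2.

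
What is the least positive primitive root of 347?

2

φ(347) = 347 − 1 = 346 = 2 · 173.
g is a primitive root iff g^(346/q) ≢ 1 (mod 347) for each prime q ∈ {2, 173}.
g = 2: 2^173 ≡ 346; 2^2 ≡ 4 — none is 1, so 2 is a primitive root.
The smallest primitive root modulo 347 is 2.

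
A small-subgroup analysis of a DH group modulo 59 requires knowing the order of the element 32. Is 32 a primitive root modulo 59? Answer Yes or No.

φ(59) = 59 − 1 = 58 = 2 · 29.
Test 32^(58/q) mod 59 for each prime factor q of 58:
32^29 ≡ 58 (mod 59)  [q = 2: ≢ 1 ✓]
32^2 ≡ 21 (mod 59)  [q = 29: ≢ 1 ✓]
None equal 1, so ord_59(32) = 58: 32 is a primitive root.

Yes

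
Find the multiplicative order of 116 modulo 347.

173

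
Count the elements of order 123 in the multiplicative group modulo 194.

φ(194) = φ(2)·φ(97) = 1·96 = 96 = 2^5 · 3.
Since (Z/194Z)^× is cyclic of order 96, the number of elements of order d is φ(d) when d | 96 and 0 otherwise.
123 does not divide 96, so no element of (Z/194Z)^× has order 123.

0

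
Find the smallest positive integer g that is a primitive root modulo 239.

φ(239) = 239 − 1 = 238 = 2 · 7 · 17.
Test candidates g = 2, 3, … against the prime factors q ∈ {2, 7, 17} of φ(239): g is a generator iff g^(238/q) ≢ 1 for every such q.
g = 2: 2^119 ≡ 1 — hits 1, so not a primitive root.
g = 3: 3^119 ≡ 1 — hits 1, so not a primitive root.
g = 4: 4^119 ≡ 1 — hits 1, so not a primitive root.
g = 5: 5^119 ≡ 1 — hits 1, so not a primitive root.
g = 6: 6^119 ≡ 1 — hits 1, so not a primitive root.
g = 7: 7^119 ≡ 238; 7^34 ≡ 24; 7^14 ≡ 211 — none is 1, so 7 is a primitive root.
Hence the least primitive root of 239 is 7.

7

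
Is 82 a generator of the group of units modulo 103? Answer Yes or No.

No

φ(103) = 103 − 1 = 102 = 2 · 3 · 17.
An element g generates (Z/103Z)^× iff g^(102/q) ≢ 1 (mod 103) for each prime q ∈ {2, 3, 17}.
82^51 ≡ 1 (mod 103)  [q = 2: ≡ 1 ✗]
82^34 ≡ 56 (mod 103)  [q = 3: ≢ 1 ✓]
82^6 ≡ 81 (mod 103)  [q = 17: ≢ 1 ✓]
82^51 ≡ 1 shows ord(82) | 51, strictly less than φ(103); not a primitive root.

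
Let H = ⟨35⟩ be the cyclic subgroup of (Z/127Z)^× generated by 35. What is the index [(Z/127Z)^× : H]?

ord(35) | φ(127) = 127 − 1 = 126 = 2 · 3^2 · 7.
Divisors of 126: 1, 2, 3, 6, 7, 9, 14, 18, 21, 42, 63, 126.
Compute 35^d (mod 127) for the divisors d until we hit 1:
35^1 ≡ 35 (mod 127)
35^2 ≡ 82 (mod 127)
35^3 ≡ 76 (mod 127)
35^6 ≡ 61 (mod 127)
35^7 ≡ 103 (mod 127)
35^9 ≡ 64 (mod 127)
35^14 ≡ 68 (mod 127)
35^18 ≡ 32 (mod 127)
35^21 ≡ 19 (mod 127)
35^42 ≡ 107 (mod 127)
35^63 ≡ 1 (mod 127) ✓
Thus |⟨35⟩| = ord(35) = 63.
Index = |(Z/127Z)^×| / |⟨35⟩| = 126 / 63 = 2.

2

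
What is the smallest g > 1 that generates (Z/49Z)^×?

φ(49) = φ(7^2) = 7·(7−1) = 42 = 2 · 3 · 7.
Test candidates g = 2, 3, … against the prime factors q ∈ {2, 3, 7} of φ(49): g is a generator iff g^(42/q) ≢ 1 for every such q.
g = 2: 2^21 ≡ 1 — hits 1, so not a primitive root.
g = 3: 3^21 ≡ 48; 3^14 ≡ 30; 3^6 ≡ 43 — none is 1, so 3 is a primitive root.
So 3 is the smallest generator of (Z/49Z)^×.

3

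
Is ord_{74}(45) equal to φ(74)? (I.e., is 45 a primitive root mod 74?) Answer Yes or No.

No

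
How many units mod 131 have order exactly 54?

0

φ(131) = 131 − 1 = 130 = 2 · 5 · 13.
(Z/131Z)^× is cyclic (|G| = 130); a cyclic group of order m has exactly φ(d) elements of each order d | m, and none otherwise.
Since 54 ∤ 130, the count is 0.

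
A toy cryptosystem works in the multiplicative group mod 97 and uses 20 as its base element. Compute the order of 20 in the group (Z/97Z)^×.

ord(20) | φ(97) = 97 − 1 = 96 = 2^5 · 3.
Divisors of 96: 1, 2, 3, 4, 6, 8, 12, 16, 24, 32, 48, 96.
Evaluate successive powers at the divisors of 96:
20^1 ≡ 20 (mod 97)
20^2 ≡ 12 (mod 97)
20^3 ≡ 46 (mod 97)
20^4 ≡ 47 (mod 97)
20^6 ≡ 79 (mod 97)
20^8 ≡ 75 (mod 97)
20^12 ≡ 33 (mod 97)
20^16 ≡ 96 (mod 97)
20^24 ≡ 22 (mod 97)
20^32 ≡ 1 (mod 97) ✓
Hence ord(20) = 32.

32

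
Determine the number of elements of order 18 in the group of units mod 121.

0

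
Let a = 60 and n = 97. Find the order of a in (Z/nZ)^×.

96

The order of 60 must divide φ(97) = 97 − 1 = 96 = 2^5 · 3.
Divisors of 96: 1, 2, 3, 4, 6, 8, 12, 16, 24, 32, 48, 96.
Compute 60^d (mod 97) for the divisors d until we hit 1:
60^1 ≡ 60 (mod 97)
60^2 ≡ 11 (mod 97)
60^3 ≡ 78 (mod 97)
60^4 ≡ 24 (mod 97)
60^6 ≡ 70 (mod 97)
60^8 ≡ 91 (mod 97)
60^12 ≡ 50 (mod 97)
60^16 ≡ 36 (mod 97)
60^24 ≡ 75 (mod 97)
60^32 ≡ 35 (mod 97)
60^48 ≡ 96 (mod 97)
60^96 ≡ 1 (mod 97) ✓
Therefore the multiplicative order of 60 modulo 97 is 96.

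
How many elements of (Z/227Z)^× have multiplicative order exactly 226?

112

φ(227) = 227 − 1 = 226 = 2 · 113.
Since (Z/227Z)^× is cyclic of order 226, the number of elements of order d is φ(d) when d | 226 and 0 otherwise.
226 = 2 · 113 divides 226, and φ(226) = 112.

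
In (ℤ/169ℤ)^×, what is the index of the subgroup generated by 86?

3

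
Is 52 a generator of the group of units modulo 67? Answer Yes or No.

No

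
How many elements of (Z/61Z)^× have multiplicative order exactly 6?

2

φ(61) = 61 − 1 = 60 = 2^2 · 3 · 5.
(Z/61Z)^× is cyclic (|G| = 60); a cyclic group of order m has exactly φ(d) elements of each order d | m, and none otherwise.
6 = 2 · 3 divides 60, and φ(6) = 2.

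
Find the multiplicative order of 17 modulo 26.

6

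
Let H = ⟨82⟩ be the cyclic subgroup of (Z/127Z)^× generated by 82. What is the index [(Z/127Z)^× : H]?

2

ord(82) | φ(127) = 127 − 1 = 126 = 2 · 3^2 · 7.
Divisors of 126: 1, 2, 3, 6, 7, 9, 14, 18, 21, 42, 63, 126.
Test each divisor d:
82^1 ≡ 82
82^2 ≡ 120
82^3 ≡ 61
82^6 ≡ 38
82^7 ≡ 68
82^9 ≡ 32
82^14 ≡ 52
82^18 ≡ 8
82^21 ≡ 107
82^42 ≡ 19
82^63 ≡ 1
Thus |⟨82⟩| = ord(82) = 63.
The index is φ(127) / ord(82) = 126 / 63 = 2.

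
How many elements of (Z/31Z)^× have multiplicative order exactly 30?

φ(31) = 31 − 1 = 30 = 2 · 3 · 5.
Since (Z/31Z)^× is cyclic of order 30, the number of elements of order d is φ(d) when d | 30 and 0 otherwise.
30 = 2 · 3 · 5 divides 30, and φ(30) = 8.

8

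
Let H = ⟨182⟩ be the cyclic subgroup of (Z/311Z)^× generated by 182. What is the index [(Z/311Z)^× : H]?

2

ord(182) | φ(311) = 311 − 1 = 310 = 2 · 5 · 31.
Divisors of 310: 1, 2, 5, 10, 31, 62, 155, 310.
Compute 182^d (mod 311) for the divisors d until we hit 1:
182^1 ≡ 182 (mod 311)
182^2 ≡ 158 (mod 311)
182^5 ≡ 49 (mod 311)
182^10 ≡ 224 (mod 311)
182^31 ≡ 36 (mod 311)
182^62 ≡ 52 (mod 311)
182^155 ≡ 1 (mod 311) ✓
So ord_311(182) = 155, hence |⟨182⟩| = 155.
Index = |(Z/311Z)^×| / |⟨182⟩| = 310 / 155 = 2.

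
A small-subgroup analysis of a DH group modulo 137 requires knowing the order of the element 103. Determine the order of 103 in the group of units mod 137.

By Lagrange's theorem, ord_137(103) divides φ(137) = 137 − 1 = 136 = 2^3 · 17.
Divisors of 136: 1, 2, 4, 8, 17, 34, 68, 136.
Compute 103^d (mod 137) for the divisors d until we hit 1:
103^1 ≡ 103 (mod 137)
103^2 ≡ 60 (mod 137)
103^4 ≡ 38 (mod 137)
103^8 ≡ 74 (mod 137)
103^17 ≡ 136 (mod 137)
103^34 ≡ 1 (mod 137) ✓
Hence ord(103) = 34.

34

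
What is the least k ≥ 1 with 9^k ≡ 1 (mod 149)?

74

ord(9) | φ(149) = 149 − 1 = 148 = 2^2 · 37.
Divisors of 148: 1, 2, 4, 37, 74, 148.
Test each divisor d:
9^1 ≡ 9 (mod 149)
9^2 ≡ 81 (mod 149)
9^4 ≡ 5 (mod 149)
9^37 ≡ 148 (mod 149)
9^74 ≡ 1 (mod 149) ✓
Hence ord(9) = 74.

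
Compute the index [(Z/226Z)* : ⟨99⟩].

4

ord(99) | φ(226) = φ(2)·φ(113) = 1·112 = 112 = 2^4 · 7.
Divisors of 112: 1, 2, 4, 7, 8, 14, 16, 28, 56, 112.
Test each divisor d:
99^1 ≡ 99
99^2 ≡ 83
99^4 ≡ 109
99^7 ≡ 15
99^8 ≡ 129
99^14 ≡ 225
99^16 ≡ 143
99^28 ≡ 1
So ord_226(99) = 28, hence |⟨99⟩| = 28.
The index is φ(226) / ord(99) = 112 / 28 = 4.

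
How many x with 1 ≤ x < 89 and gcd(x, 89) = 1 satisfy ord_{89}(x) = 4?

2

φ(89) = 89 − 1 = 88 = 2^3 · 11.
Since (Z/89Z)^× is cyclic of order 88, the number of elements of order d is φ(d) when d | 88 and 0 otherwise.
4 = 2^2 divides 88, and φ(4) = 2.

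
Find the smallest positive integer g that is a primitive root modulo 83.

2

φ(83) = 83 − 1 = 82 = 2 · 41.
Test candidates g = 2, 3, … against the prime factors q ∈ {2, 41} of φ(83): g is a generator iff g^(82/q) ≢ 1 for every such q.
g = 2: 2^41 ≡ 82; 2^2 ≡ 4 — none is 1, so 2 is a primitive root.
Hence the least primitive root of 83 is 2.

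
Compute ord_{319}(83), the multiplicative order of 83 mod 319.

Since 83 ∈ (Z/319Z)^×, its order divides φ(319) = φ(11·29) = (11−1)·(29−1) = 10·28 = 280 = 2^3 · 5 · 7.
Divisors of 280: 1, 2, 4, 5, 7, 8, 10, 14, 20, 28, 35, 40, 56, 70, 140, 280.
Test each divisor d:
83^1 ≡ 83 (mod 319)
83^2 ≡ 190 (mod 319)
83^4 ≡ 53 (mod 319)
83^5 ≡ 252 (mod 319)
83^7 ≡ 30 (mod 319)
83^8 ≡ 257 (mod 319)
83^10 ≡ 23 (mod 319)
83^14 ≡ 262 (mod 319)
83^20 ≡ 210 (mod 319)
83^28 ≡ 59 (mod 319)
83^35 ≡ 175 (mod 319)
83^40 ≡ 78 (mod 319)
83^56 ≡ 291 (mod 319)
83^70 ≡ 1 (mod 319) ✓
So ord_319(83) = 70.

70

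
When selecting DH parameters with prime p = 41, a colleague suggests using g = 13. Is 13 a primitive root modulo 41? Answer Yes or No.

φ(41) = 41 − 1 = 40 = 2^3 · 5.
13 is a primitive root mod 41 iff 13^(φ(41)/q) ≢ 1 for every prime q | φ(41), i.e. q ∈ {2, 5}.
13^20 ≡ 40 (mod 41)  [q = 2: ≢ 1 ✓]
13^8 ≡ 10 (mod 41)  [q = 5: ≢ 1 ✓]
All checks pass, so 13 has order 40 and is a primitive root modulo 41.

Yes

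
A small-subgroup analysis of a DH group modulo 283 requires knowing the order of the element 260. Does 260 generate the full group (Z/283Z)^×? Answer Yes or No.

Yes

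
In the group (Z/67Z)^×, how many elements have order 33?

20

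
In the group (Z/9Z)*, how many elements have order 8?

0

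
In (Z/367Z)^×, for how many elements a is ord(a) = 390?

0

φ(367) = 367 − 1 = 366 = 2 · 3 · 61.
In a cyclic group of order 366, there are φ(d) elements of order d for each divisor d of 366, and zero for non-divisors.
Since 390 ∤ 366, the count is 0.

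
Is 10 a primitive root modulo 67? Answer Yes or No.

No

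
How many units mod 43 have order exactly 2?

φ(43) = 43 − 1 = 42 = 2 · 3 · 7.
Since (Z/43Z)^× is cyclic of order 42, the number of elements of order d is φ(d) when d | 42 and 0 otherwise.
2 | 42, and φ(2) = 2 − 1 = 1.

1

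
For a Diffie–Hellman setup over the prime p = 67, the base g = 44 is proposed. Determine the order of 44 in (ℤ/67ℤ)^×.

Since 44 ∈ (Z/67Z)^×, its order divides φ(67) = 67 − 1 = 66 = 2 · 3 · 11.
Divisors of 66: 1, 2, 3, 6, 11, 22, 33, 66.
Check 44^d mod 67 for each divisor in increasing order:
44^1 ≡ 44 (mod 67)
44^2 ≡ 60 (mod 67)
44^3 ≡ 27 (mod 67)
44^6 ≡ 59 (mod 67)
44^11 ≡ 38 (mod 67)
44^22 ≡ 37 (mod 67)
44^33 ≡ 66 (mod 67)
44^66 ≡ 1 (mod 67) ✓
Therefore the multiplicative order of 44 modulo 67 is 66.

66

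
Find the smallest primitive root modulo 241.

7

φ(241) = 241 − 1 = 240 = 2^4 · 3 · 5.
Test candidates g = 2, 3, … against the prime factors q ∈ {2, 3, 5} of φ(241): g is a generator iff g^(240/q) ≢ 1 for every such q.
g = 2: 2^120 ≡ 1 — hits 1, so not a primitive root.
g = 3: 3^120 ≡ 1 — hits 1, so not a primitive root.
g = 4: 4^120 ≡ 1 — hits 1, so not a primitive root.
g = 5: 5^120 ≡ 1 — hits 1, so not a primitive root.
g = 6: 6^120 ≡ 1 — hits 1, so not a primitive root.
g = 7: 7^120 ≡ 240; 7^80 ≡ 15; 7^48 ≡ 91 — none is 1, so 7 is a primitive root.
The smallest primitive root modulo 241 is 7.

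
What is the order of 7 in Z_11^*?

Since 7 ∈ (Z/11Z)^×, its order divides φ(11) = 11 − 1 = 10 = 2 · 5.
Divisors of 10: 1, 2, 5, 10.
Evaluate successive powers at the divisors of 10:
7^1 ≡ 7 (mod 11)
7^2 ≡ 5 (mod 11)
7^5 ≡ 10 (mod 11)
7^10 ≡ 1 (mod 11) ✓
So ord_11(7) = 10.

10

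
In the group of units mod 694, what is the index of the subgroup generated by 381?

The order of 381 must divide φ(694) = φ(2)·φ(347) = 1·346 = 346 = 2 · 173.
Divisors of 346: 1, 2, 173, 346.
Compute 381^d (mod 694) for the divisors d until we hit 1:
381^1 ≡ 381 (mod 694)
381^2 ≡ 115 (mod 694)
381^173 ≡ 1 (mod 694) ✓
Thus |⟨381⟩| = ord(381) = 173.
The index is φ(694) / ord(381) = 346 / 173 = 2.

2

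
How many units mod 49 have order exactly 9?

0

φ(49) = φ(7^2) = 7·(7−1) = 42 = 2 · 3 · 7.
Since (Z/49Z)^× is cyclic of order 42, the number of elements of order d is φ(d) when d | 42 and 0 otherwise.
9 does not divide 42, so no element of (Z/49Z)^× has order 9.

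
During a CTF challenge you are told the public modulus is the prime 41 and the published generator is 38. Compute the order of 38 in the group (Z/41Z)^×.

The order of 38 must divide φ(41) = 41 − 1 = 40 = 2^3 · 5.
Divisors of 40: 1, 2, 4, 5, 8, 10, 20, 40.
Compute 38^d (mod 41) for the divisors d until we hit 1:
38^1 ≡ 38
38^2 ≡ 9
38^4 ≡ 40
38^5 ≡ 3
38^8 ≡ 1
Therefore the multiplicative order of 38 modulo 41 is 8.

8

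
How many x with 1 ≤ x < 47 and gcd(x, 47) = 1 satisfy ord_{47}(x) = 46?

φ(47) = 47 − 1 = 46 = 2 · 23.
Since (Z/47Z)^× is cyclic of order 46, the number of elements of order d is φ(d) when d | 46 and 0 otherwise.
46 = 2 · 23 divides 46, and φ(46) = 22.

22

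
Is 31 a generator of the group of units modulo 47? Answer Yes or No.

φ(47) = 47 − 1 = 46 = 2 · 23.
Test 31^(46/q) mod 47 for each prime factor q of 46:
31^23 ≡ 46 (mod 47)  [q = 2: ≢ 1 ✓]
31^2 ≡ 21 (mod 47)  [q = 23: ≢ 1 ✓]
Every test exponent gives a nontrivial residue, hence 31 generates the full group.

Yes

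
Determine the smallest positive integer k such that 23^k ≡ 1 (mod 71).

14

ord(23) | φ(71) = 71 − 1 = 70 = 2 · 5 · 7.
Divisors of 70: 1, 2, 5, 7, 10, 14, 35, 70.
Check 23^d mod 71 for each divisor in increasing order:
23^1 ≡ 23
23^2 ≡ 32
23^5 ≡ 51
23^7 ≡ 70
23^10 ≡ 45
23^14 ≡ 1
Hence ord(23) = 14.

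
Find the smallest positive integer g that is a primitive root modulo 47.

φ(47) = 47 − 1 = 46 = 2 · 23.
g is a primitive root iff g^(46/q) ≢ 1 (mod 47) for each prime q ∈ {2, 23}.
g = 2: 2^23 ≡ 1 — hits 1, so not a primitive root.
g = 3: 3^23 ≡ 1 — hits 1, so not a primitive root.
g = 4: 4^23 ≡ 1 — hits 1, so not a primitive root.
g = 5: 5^23 ≡ 46; 5^2 ≡ 25 — none is 1, so 5 is a primitive root.
The smallest primitive root modulo 47 is 5.

5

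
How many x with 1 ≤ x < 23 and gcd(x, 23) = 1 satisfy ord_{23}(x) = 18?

0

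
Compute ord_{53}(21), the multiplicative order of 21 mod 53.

52

By Lagrange's theorem, ord_53(21) divides φ(53) = 53 − 1 = 52 = 2^2 · 13.
Divisors of 52: 1, 2, 4, 13, 26, 52.
Check 21^d mod 53 for each divisor in increasing order:
21^1 ≡ 21
21^2 ≡ 17
21^4 ≡ 24
21^13 ≡ 23
21^26 ≡ 52
21^52 ≡ 1
So ord_53(21) = 52.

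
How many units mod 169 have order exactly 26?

12

φ(169) = φ(13^2) = 13·(13−1) = 156 = 2^2 · 3 · 13.
In a cyclic group of order 156, there are φ(d) elements of order d for each divisor d of 156, and zero for non-divisors.
26 = 2 · 13 divides 156, and φ(26) = 12.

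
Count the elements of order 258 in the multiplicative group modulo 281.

0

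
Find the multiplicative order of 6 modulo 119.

By Lagrange's theorem, ord_119(6) divides φ(119) = φ(7·17) = (7−1)·(17−1) = 6·16 = 96 = 2^5 · 3.
Divisors of 96: 1, 2, 3, 4, 6, 8, 12, 16, 24, 32, 48, 96.
Compute 6^d (mod 119) for the divisors d until we hit 1:
6^1 ≡ 6 (mod 119)
6^2 ≡ 36 (mod 119)
6^3 ≡ 97 (mod 119)
6^4 ≡ 106 (mod 119)
6^6 ≡ 8 (mod 119)
6^8 ≡ 50 (mod 119)
6^12 ≡ 64 (mod 119)
6^16 ≡ 1 (mod 119) ✓
Therefore the multiplicative order of 6 modulo 119 is 16.

16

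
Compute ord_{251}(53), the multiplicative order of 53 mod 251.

ord(53) | φ(251) = 251 − 1 = 250 = 2 · 5^3.
Divisors of 250: 1, 2, 5, 10, 25, 50, 125, 250.
Check 53^d mod 251 for each divisor in increasing order:
53^1 ≡ 53 (mod 251)
53^2 ≡ 48 (mod 251)
53^5 ≡ 126 (mod 251)
53^10 ≡ 63 (mod 251)
53^25 ≡ 102 (mod 251)
53^50 ≡ 113 (mod 251)
53^125 ≡ 250 (mod 251)
53^250 ≡ 1 (mod 251) ✓
Therefore the multiplicative order of 53 modulo 251 is 250.

250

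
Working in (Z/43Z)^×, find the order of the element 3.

42

By Lagrange's theorem, ord_43(3) divides φ(43) = 43 − 1 = 42 = 2 · 3 · 7.
Divisors of 42: 1, 2, 3, 6, 7, 14, 21, 42.
Compute 3^d (mod 43) for the divisors d until we hit 1:
3^1 ≡ 3 (mod 43)
3^2 ≡ 9 (mod 43)
3^3 ≡ 27 (mod 43)
3^6 ≡ 41 (mod 43)
3^7 ≡ 37 (mod 43)
3^14 ≡ 36 (mod 43)
3^21 ≡ 42 (mod 43)
3^42 ≡ 1 (mod 43) ✓
Hence ord(3) = 42.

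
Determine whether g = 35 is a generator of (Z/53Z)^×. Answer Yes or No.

Yes

φ(53) = 53 − 1 = 52 = 2^2 · 13.
35 is a primitive root mod 53 iff 35^(φ(53)/q) ≢ 1 for every prime q | φ(53), i.e. q ∈ {2, 13}.
35^26 ≡ 52 (mod 53)  [q = 2: ≢ 1 ✓]
35^4 ≡ 36 (mod 53)  [q = 13: ≢ 1 ✓]
All checks pass, so 35 has order 52 and is a primitive root modulo 53.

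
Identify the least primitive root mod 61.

2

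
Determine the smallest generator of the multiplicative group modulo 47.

φ(47) = 47 − 1 = 46 = 2 · 23.
Test candidates g = 2, 3, … against the prime factors q ∈ {2, 23} of φ(47): g is a generator iff g^(46/q) ≢ 1 for every such q.
g = 2: 2^23 ≡ 1 — hits 1, so not a primitive root.
g = 3: 3^23 ≡ 1 — hits 1, so not a primitive root.
g = 4: 4^23 ≡ 1 — hits 1, so not a primitive root.
g = 5: 5^23 ≡ 46; 5^2 ≡ 25 — none is 1, so 5 is a primitive root.
The smallest primitive root modulo 47 is 5.

5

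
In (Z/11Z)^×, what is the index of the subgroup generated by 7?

Since 7 ∈ (Z/11Z)^×, its order divides φ(11) = 11 − 1 = 10 = 2 · 5.
Divisors of 10: 1, 2, 5, 10.
Check 7^d mod 11 for each divisor in increasing order:
7^1 ≡ 7 (mod 11)
7^2 ≡ 5 (mod 11)
7^5 ≡ 10 (mod 11)
7^10 ≡ 1 (mod 11) ✓
So ord_11(7) = 10, hence |⟨7⟩| = 10.
The index is φ(11) / ord(7) = 10 / 10 = 1.

1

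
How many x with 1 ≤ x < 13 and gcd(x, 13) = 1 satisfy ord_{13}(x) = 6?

2

φ(13) = 13 − 1 = 12 = 2^2 · 3.
In a cyclic group of order 12, there are φ(d) elements of order d for each divisor d of 12, and zero for non-divisors.
6 = 2 · 3 divides 12, and φ(6) = 2.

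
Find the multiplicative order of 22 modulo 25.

20

ord(22) | φ(25) = φ(5^2) = 5·(5−1) = 20 = 2^2 · 5.
Divisors of 20: 1, 2, 4, 5, 10, 20.
Check 22^d mod 25 for each divisor in increasing order:
22^1 ≡ 22 (mod 25)
22^2 ≡ 9 (mod 25)
22^4 ≡ 6 (mod 25)
22^5 ≡ 7 (mod 25)
22^10 ≡ 24 (mod 25)
22^20 ≡ 1 (mod 25) ✓
So ord_25(22) = 20.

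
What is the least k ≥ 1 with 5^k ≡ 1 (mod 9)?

6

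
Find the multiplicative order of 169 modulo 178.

Since 169 ∈ (Z/178Z)^×, its order divides φ(178) = φ(2)·φ(89) = 1·88 = 88 = 2^3 · 11.
Divisors of 88: 1, 2, 4, 8, 11, 22, 44, 88.
Check 169^d mod 178 for each divisor in increasing order:
169^1 ≡ 169 (mod 178)
169^2 ≡ 81 (mod 178)
169^4 ≡ 153 (mod 178)
169^8 ≡ 91 (mod 178)
169^11 ≡ 55 (mod 178)
169^22 ≡ 177 (mod 178)
169^44 ≡ 1 (mod 178) ✓
The smallest such exponent is 44, so the order of 169 is 44.

44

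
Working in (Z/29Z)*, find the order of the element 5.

14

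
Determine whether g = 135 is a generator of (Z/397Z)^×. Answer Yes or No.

Yes

φ(397) = 397 − 1 = 396 = 2^2 · 3^2 · 11.
135 is a primitive root mod 397 iff 135^(φ(397)/q) ≢ 1 for every prime q | φ(397), i.e. q ∈ {2, 3, 11}.
135^198 ≡ 396 (mod 397)  [q = 2: ≢ 1 ✓]
135^132 ≡ 362 (mod 397)  [q = 3: ≢ 1 ✓]
135^36 ≡ 393 (mod 397)  [q = 11: ≢ 1 ✓]
None equal 1, so ord_397(135) = 396: 135 is a primitive root.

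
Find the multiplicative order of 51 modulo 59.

Since 51 ∈ (Z/59Z)^×, its order divides φ(59) = 59 − 1 = 58 = 2 · 29.
Divisors of 58: 1, 2, 29, 58.
Compute 51^d (mod 59) for the divisors d until we hit 1:
51^1 ≡ 51
51^2 ≡ 5
51^29 ≡ 1
So ord_59(51) = 29.

29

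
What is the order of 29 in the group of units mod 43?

42

By Lagrange's theorem, ord_43(29) divides φ(43) = 43 − 1 = 42 = 2 · 3 · 7.
Divisors of 42: 1, 2, 3, 6, 7, 14, 21, 42.
Test each divisor d:
29^1 ≡ 29
29^2 ≡ 24
29^3 ≡ 8
29^6 ≡ 21
29^7 ≡ 7
29^14 ≡ 6
29^21 ≡ 42
29^42 ≡ 1
Hence ord(29) = 42.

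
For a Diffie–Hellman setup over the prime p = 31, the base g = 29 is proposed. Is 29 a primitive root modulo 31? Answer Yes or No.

No

φ(31) = 31 − 1 = 30 = 2 · 3 · 5.
It suffices to check that the order of 29 is not a proper divisor of 30: compute 29^(30/q) for q ∈ {2, 3, 5}.
29^15 ≡ 30 (mod 31)  [q = 2: ≢ 1 ✓]
29^10 ≡ 1 (mod 31)  [q = 3: ≡ 1 ✗]
29^6 ≡ 2 (mod 31)  [q = 5: ≢ 1 ✓]
The check at q = 3 fails, so 29 generates a proper subgroup.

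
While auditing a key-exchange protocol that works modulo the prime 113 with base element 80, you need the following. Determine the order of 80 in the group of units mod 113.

Since 80 ∈ (Z/113Z)^×, its order divides φ(113) = 113 − 1 = 112 = 2^4 · 7.
Divisors of 112: 1, 2, 4, 7, 8, 14, 16, 28, 56, 112.
Check 80^d mod 113 for each divisor in increasing order:
80^1 ≡ 80
80^2 ≡ 72
80^4 ≡ 99
80^7 ≡ 42
80^8 ≡ 83
80^14 ≡ 69
80^16 ≡ 109
80^28 ≡ 15
80^56 ≡ 112
80^112 ≡ 1
So ord_113(80) = 112.

112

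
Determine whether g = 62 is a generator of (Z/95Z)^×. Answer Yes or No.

95 = 5 · 19 is a product of two distinct odd primes, so (Z/95Z)^× ≅ (Z/5Z)^× × (Z/19Z)^× is not cyclic.
No primitive root modulo 95 exists; in particular 62 is not one.

No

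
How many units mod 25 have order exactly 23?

φ(25) = φ(5^2) = 5·(5−1) = 20 = 2^2 · 5.
In a cyclic group of order 20, there are φ(d) elements of order d for each divisor d of 20, and zero for non-divisors.
23 does not divide 20, so no element of (Z/25Z)^× has order 23.

0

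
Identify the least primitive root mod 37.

2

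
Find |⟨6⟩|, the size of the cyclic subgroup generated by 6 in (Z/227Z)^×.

ord(6) | φ(227) = 227 − 1 = 226 = 2 · 113.
Divisors of 226: 1, 2, 113, 226.
Compute 6^d (mod 227) for the divisors d until we hit 1:
6^1 ≡ 6 (mod 227)
6^2 ≡ 36 (mod 227)
6^113 ≡ 226 (mod 227)
6^226 ≡ 1 (mod 227) ✓
Hence ord(6) = 226.

226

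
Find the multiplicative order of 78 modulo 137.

34

The order of 78 must divide φ(137) = 137 − 1 = 136 = 2^3 · 17.
Divisors of 136: 1, 2, 4, 8, 17, 34, 68, 136.
Test each divisor d:
78^1 ≡ 78 (mod 137)
78^2 ≡ 56 (mod 137)
78^4 ≡ 122 (mod 137)
78^8 ≡ 88 (mod 137)
78^17 ≡ 136 (mod 137)
78^34 ≡ 1 (mod 137) ✓
Therefore the multiplicative order of 78 modulo 137 is 34.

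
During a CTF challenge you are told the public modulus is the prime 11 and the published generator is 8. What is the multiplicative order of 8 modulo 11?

ord(8) | φ(11) = 11 − 1 = 10 = 2 · 5.
Divisors of 10: 1, 2, 5, 10.
Check 8^d mod 11 for each divisor in increasing order:
8^1 ≡ 8 (mod 11)
8^2 ≡ 9 (mod 11)
8^5 ≡ 10 (mod 11)
8^10 ≡ 1 (mod 11) ✓
Hence ord(8) = 10.

10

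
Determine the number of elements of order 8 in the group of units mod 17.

4

φ(17) = 17 − 1 = 16 = 2^4.
(Z/17Z)^× is cyclic (|G| = 16); a cyclic group of order m has exactly φ(d) elements of each order d | m, and none otherwise.
8 = 2^3 divides 16, and φ(8) = 4.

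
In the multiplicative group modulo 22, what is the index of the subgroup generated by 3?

2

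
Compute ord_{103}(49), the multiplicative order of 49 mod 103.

51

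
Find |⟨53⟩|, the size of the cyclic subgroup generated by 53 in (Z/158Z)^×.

78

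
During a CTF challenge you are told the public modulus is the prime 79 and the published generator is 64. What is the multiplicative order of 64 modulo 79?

13

By Lagrange's theorem, ord_79(64) divides φ(79) = 79 − 1 = 78 = 2 · 3 · 13.
Divisors of 78: 1, 2, 3, 6, 13, 26, 39, 78.
Test each divisor d:
64^1 ≡ 64
64^2 ≡ 67
64^3 ≡ 22
64^6 ≡ 10
64^13 ≡ 1
Therefore the multiplicative order of 64 modulo 79 is 13.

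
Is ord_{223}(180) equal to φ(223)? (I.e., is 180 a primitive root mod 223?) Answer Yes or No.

φ(223) = 223 − 1 = 222 = 2 · 3 · 37.
An element g generates (Z/223Z)^× iff g^(222/q) ≢ 1 (mod 223) for each prime q ∈ {2, 3, 37}.
180^111 ≡ 222 (mod 223)  [q = 2: ≢ 1 ✓]
180^74 ≡ 183 (mod 223)  [q = 3: ≢ 1 ✓]
180^6 ≡ 112 (mod 223)  [q = 37: ≢ 1 ✓]
All checks pass, so 180 has order 222 and is a primitive root modulo 223.

Yes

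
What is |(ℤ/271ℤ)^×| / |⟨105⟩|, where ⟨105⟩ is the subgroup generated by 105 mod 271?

ord(105) | φ(271) = 271 − 1 = 270 = 2 · 3^3 · 5.
Divisors of 270: 1, 2, 3, 5, 6, 9, 10, 15, 18, 27, 30, 45, 54, 90, 135, 270.
Test each divisor d:
105^1 ≡ 105 (mod 271)
105^2 ≡ 185 (mod 271)
105^3 ≡ 184 (mod 271)
105^5 ≡ 165 (mod 271)
105^6 ≡ 252 (mod 271)
105^9 ≡ 27 (mod 271)
105^10 ≡ 125 (mod 271)
105^15 ≡ 29 (mod 271)
105^18 ≡ 187 (mod 271)
105^27 ≡ 171 (mod 271)
105^30 ≡ 28 (mod 271)
105^45 ≡ 270 (mod 271)
105^54 ≡ 244 (mod 271)
105^90 ≡ 1 (mod 271) ✓
So ord_271(105) = 90, hence |⟨105⟩| = 90.
[(Z/271Z)^× : ⟨105⟩] = 270/90 = 3.

3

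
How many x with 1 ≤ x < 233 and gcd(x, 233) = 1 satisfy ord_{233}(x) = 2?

1

φ(233) = 233 − 1 = 232 = 2^3 · 29.
(Z/233Z)^× is cyclic (|G| = 232); a cyclic group of order m has exactly φ(d) elements of each order d | m, and none otherwise.
2 | 232, and φ(2) = 2 − 1 = 1.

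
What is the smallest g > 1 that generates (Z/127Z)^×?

3

φ(127) = 127 − 1 = 126 = 2 · 3^2 · 7.
g is a primitive root iff g^(126/q) ≢ 1 (mod 127) for each prime q ∈ {2, 3, 7}.
g = 2: 2^63 ≡ 1 — hits 1, so not a primitive root.
g = 3: 3^63 ≡ 126; 3^42 ≡ 107; 3^18 ≡ 4 — none is 1, so 3 is a primitive root.
Hence the least primitive root of 127 is 3.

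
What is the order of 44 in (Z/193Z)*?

192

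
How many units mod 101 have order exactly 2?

1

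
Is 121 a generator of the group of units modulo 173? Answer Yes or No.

No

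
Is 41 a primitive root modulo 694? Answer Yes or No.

φ(694) = φ(2)·φ(347) = 1·346 = 346 = 2 · 173.
An element g generates (Z/694Z)^× iff g^(346/q) ≢ 1 (mod 694) for each prime q ∈ {2, 173}.
41^173 ≡ 693 (mod 694)  [q = 2: ≢ 1 ✓]
41^2 ≡ 293 (mod 694)  [q = 173: ≢ 1 ✓]
All checks pass, so 41 has order 346 and is a primitive root modulo 694.

Yes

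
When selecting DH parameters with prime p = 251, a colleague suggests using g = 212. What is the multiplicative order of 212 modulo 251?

The order of 212 must divide φ(251) = 251 − 1 = 250 = 2 · 5^3.
Divisors of 250: 1, 2, 5, 10, 25, 50, 125, 250.
Test each divisor d:
212^1 ≡ 212
212^2 ≡ 15
212^5 ≡ 10
212^10 ≡ 100
212^25 ≡ 102
212^50 ≡ 113
212^125 ≡ 250
212^250 ≡ 1
Hence ord(212) = 250.

250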